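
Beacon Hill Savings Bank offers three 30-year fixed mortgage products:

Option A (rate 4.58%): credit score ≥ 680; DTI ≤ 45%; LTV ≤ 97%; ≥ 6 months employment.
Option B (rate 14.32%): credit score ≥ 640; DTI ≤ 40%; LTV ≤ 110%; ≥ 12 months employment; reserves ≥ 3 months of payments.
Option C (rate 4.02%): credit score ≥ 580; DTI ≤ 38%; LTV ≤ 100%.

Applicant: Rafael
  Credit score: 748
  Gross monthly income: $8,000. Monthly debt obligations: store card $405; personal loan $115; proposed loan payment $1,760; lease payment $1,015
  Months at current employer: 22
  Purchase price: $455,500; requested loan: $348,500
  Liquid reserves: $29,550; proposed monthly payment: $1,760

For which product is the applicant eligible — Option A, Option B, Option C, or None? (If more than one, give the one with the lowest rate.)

Option A

Total debts = (405 + 115 + 1,760 + 1,015) = 3,295; DTI = 3,295/8,000 = 41.2%.
LTV = 348,500/455,500 = 76.5%.
Reserves = 29,550/1,760 = 16.8 months.
Option A: score 748 ≥ 680; DTI 41.2% ≤ 45%; LTV 76.5% ≤ 97%; employment 22 ≥ 6 mo → qualifies.
Option B: score 748 ≥ 640; DTI 41.2% > 40%; LTV 76.5% ≤ 110%; employment 22 ≥ 12 mo; reserves 16.8 ≥ 3 mo → does not qualify.
Option C: score 748 ≥ 580; DTI 41.2% > 38%; LTV 76.5% ≤ 100% → does not qualify.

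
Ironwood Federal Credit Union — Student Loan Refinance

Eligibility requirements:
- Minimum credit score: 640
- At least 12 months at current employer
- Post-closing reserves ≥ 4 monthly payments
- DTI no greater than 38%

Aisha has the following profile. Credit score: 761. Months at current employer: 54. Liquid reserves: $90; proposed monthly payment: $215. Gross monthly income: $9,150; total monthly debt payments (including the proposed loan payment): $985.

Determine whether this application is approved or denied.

Denied

Credit score 761 ≥ 640 (meets)
Employment 54 ≥ 12 months
Reserves: 90 ÷ 215 = 0.4 months (below 4-month minimum)
Debt-to-income = 985/9,150 = 10.8% — meets 38% limit
Fails on reserves.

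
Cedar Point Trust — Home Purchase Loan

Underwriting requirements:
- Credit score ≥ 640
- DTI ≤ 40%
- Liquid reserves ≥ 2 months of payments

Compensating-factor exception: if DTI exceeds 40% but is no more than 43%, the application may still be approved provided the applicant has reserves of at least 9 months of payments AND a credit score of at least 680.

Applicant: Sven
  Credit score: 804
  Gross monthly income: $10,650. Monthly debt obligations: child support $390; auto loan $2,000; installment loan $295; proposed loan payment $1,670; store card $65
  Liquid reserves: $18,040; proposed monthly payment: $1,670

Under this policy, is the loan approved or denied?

Approved

Credit score 804 ≥ 640 (meets base)
Total debts = (390 + 2,000 + 295 + 1,670 + 65) = 4,420. DTI = 4,420/10,650 = 41.5% > 40% — standard DTI limit exceeded.
Reserves = 18,040/1,670 = 10.8 months ≥ 2
41.5% falls in the override range (40%–43%), so the compensating-factor test applies.
Override check — reserves: 10.8 mo (ok); score: 804 (ok).
Both compensating conditions met → exception applies.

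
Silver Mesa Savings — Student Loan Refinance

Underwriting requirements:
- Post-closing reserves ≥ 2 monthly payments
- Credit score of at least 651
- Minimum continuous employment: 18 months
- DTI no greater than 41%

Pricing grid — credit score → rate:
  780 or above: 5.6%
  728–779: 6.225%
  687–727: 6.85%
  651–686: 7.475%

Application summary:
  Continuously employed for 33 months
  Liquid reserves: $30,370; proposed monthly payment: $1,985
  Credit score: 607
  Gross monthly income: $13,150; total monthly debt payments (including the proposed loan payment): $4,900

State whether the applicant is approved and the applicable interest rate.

Denied

Credit score 607 < 651 (below minimum)
Liquid reserves cover 30,370/1,985 = 15.3 months — ≥ 2 required
Employment 33 ≥ 18 months
DTI: 4,900 ÷ 13,150 = 37.3%, within the 41% cap
Not all requirements met → denied.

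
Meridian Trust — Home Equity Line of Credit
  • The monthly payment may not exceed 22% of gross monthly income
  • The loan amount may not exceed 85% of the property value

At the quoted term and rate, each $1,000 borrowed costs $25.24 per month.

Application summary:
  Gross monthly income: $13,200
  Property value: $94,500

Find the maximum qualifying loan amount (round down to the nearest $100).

Payment cap: 22% × $13,200 = $2,904/month.
At $25.24 per $1,000, that supports 2,904/25.24 × 1,000 ≈ $115,055 → $115,000.
LTV cap: 85% × $94,500 = $80,325 → $80,300.
Binding constraint: loan-to-value.

$80,300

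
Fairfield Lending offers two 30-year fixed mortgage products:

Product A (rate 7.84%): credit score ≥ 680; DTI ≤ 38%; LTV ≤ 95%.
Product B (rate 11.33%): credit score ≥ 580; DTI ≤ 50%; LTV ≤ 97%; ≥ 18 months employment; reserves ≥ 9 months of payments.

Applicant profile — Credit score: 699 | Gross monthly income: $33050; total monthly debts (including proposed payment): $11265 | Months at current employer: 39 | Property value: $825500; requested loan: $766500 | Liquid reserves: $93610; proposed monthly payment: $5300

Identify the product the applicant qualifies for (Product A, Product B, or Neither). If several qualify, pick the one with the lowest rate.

Product A

DTI = 11,265/33,050 = 34.1%.
LTV = 766,500/825,500 = 92.9%.
Reserves = 93,610/5,300 = 17.7 months.
Product A: score 699 ≥ 680; DTI 34.1% ≤ 38%; LTV 92.9% ≤ 95% → qualifies.
Product B: score 699 ≥ 580; DTI 34.1% ≤ 50%; LTV 92.9% ≤ 97%; employment 39 ≥ 18 mo; reserves 17.7 ≥ 9 mo → qualifies.
Qualifying: Product A, Product B. Lowest rate is 7.84% → Product A.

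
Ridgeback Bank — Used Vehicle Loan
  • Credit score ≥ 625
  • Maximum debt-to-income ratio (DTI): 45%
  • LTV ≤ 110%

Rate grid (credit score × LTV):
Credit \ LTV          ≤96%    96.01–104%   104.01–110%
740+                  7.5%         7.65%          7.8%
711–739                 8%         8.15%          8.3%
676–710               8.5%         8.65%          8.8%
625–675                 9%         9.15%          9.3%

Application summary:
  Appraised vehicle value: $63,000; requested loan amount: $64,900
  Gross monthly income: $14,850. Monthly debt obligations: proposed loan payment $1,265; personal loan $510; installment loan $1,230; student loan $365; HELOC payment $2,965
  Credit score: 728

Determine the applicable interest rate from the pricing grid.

8.15%

Credit score 728 ≥ 625; Total monthly debts = (1,265 + 510 + 1,230 + 365 + 2,965) = 6,335. Debt-to-income = 6,335/14,850 = 42.7% — meets 45% limit
Loan-to-value = 64,900/63,000 = 103% — pass (110% max)
Score 728 is in the 711–739 band; LTV 103% is in the 96.01–104% band → 8.15%.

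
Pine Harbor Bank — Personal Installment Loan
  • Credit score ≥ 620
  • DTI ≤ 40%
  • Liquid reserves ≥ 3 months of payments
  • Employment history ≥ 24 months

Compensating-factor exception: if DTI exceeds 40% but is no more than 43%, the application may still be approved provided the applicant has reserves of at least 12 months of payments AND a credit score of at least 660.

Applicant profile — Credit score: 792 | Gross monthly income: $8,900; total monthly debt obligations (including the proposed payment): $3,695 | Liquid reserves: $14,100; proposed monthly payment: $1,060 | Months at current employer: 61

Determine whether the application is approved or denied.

Credit score 792 ≥ 620 (meets base)
DTI: 3,695 ÷ 8,900 = 41.5%, over the 40% base limit.
Reserves: 14,100 ÷ 1,060 = 13.3 months (meets 3-month minimum)
Employment 61 ≥ 24 months
41.5% falls in the override range (40%–43%), so the compensating-factor test applies.
Reserves 13.3 ≥ 12 months; credit score 792 ≥ 660.
Both compensating conditions met → exception applies.

Approved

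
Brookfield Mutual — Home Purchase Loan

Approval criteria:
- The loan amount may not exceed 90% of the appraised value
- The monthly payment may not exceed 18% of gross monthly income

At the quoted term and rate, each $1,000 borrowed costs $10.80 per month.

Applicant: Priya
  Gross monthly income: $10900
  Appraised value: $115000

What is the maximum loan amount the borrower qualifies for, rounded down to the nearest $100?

$103,500

Payment cap: 18% × $10,900 = $1,962/month.
At $10.80 per $1,000, that supports 1,962/10.80 × 1,000 ≈ $181,666 → $181,600.
LTV cap: 90% × $115,000 = $103,500 → $103,500.
Binding constraint: loan-to-value.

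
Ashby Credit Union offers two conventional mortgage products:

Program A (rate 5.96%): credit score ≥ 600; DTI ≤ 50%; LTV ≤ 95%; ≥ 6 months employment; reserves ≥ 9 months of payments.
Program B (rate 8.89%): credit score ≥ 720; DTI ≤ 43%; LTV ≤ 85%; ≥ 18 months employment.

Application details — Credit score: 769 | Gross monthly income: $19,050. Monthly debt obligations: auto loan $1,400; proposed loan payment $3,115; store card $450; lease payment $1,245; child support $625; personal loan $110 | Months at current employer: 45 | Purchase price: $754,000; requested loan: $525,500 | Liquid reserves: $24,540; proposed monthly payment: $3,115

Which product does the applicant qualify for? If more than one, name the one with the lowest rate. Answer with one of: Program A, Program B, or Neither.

Total debts = (1,400 + 3,115 + 450 + 1,245 + 625 + 110) = 6,945; DTI = 6,945/19,050 = 36.5%.
LTV = 525,500/754,000 = 69.7%.
Reserves = 24,540/3,115 = 7.9 months.
Program A: score 769 ≥ 600; DTI 36.5% ≤ 50%; LTV 69.7% ≤ 95%; employment 45 ≥ 6 mo; reserves 7.9 < 9 mo → does not qualify.
Program B: score 769 ≥ 720; DTI 36.5% ≤ 43%; LTV 69.7% ≤ 85%; employment 45 ≥ 18 mo → qualifies.

Program B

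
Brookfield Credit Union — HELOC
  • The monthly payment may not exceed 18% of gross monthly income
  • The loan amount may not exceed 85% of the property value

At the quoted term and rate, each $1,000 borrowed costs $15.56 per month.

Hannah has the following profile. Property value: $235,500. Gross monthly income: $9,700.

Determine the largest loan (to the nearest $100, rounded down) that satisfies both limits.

$112,200

Payment cap: 18% × $9,700 = $1,746/month.
At $15.56 per $1,000, that supports 1,746/15.56 × 1,000 ≈ $112,210 → $112,200.
LTV cap: 85% × $235,500 = $200,175 → $200,100.
Binding constraint: payment-to-income.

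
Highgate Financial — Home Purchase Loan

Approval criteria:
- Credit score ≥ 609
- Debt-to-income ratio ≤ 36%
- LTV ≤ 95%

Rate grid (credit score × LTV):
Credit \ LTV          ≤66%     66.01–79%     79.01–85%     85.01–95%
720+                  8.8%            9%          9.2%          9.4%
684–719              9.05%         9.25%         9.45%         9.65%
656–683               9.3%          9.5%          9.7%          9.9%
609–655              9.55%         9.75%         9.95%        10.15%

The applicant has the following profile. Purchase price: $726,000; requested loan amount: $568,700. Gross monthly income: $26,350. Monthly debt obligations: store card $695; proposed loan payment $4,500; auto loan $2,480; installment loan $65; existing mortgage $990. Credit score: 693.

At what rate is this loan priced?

Credit score 693 ≥ 609; Total monthly debts = (695 + 4,500 + 2,480 + 65 + 990) = 8,730. Debt-to-income = 8,730/26,350 = 33.1% — meets 36% limit
LTV: 568,700 ÷ 726,000 = 78.3%, within 95% cap
Credit 693 → row 684–719; LTV 78.3% → column 66.01–79%. Grid cell → 9.25%.

9.25%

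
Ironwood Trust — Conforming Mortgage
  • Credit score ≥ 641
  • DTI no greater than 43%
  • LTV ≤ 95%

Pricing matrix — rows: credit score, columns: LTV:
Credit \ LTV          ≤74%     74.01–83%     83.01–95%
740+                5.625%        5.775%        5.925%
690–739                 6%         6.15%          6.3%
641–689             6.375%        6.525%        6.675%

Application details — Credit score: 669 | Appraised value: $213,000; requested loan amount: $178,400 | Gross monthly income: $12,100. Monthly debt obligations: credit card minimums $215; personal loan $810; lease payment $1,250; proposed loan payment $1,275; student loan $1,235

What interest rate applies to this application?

6.675%

Credit score 669 ≥ 641; Total monthly debts = (215 + 810 + 1,250 + 1,275 + 1,235) = 4,785. DTI = 4,785/12,100 = 39.5% ≤ 43%
LTV: 178,400 ÷ 213,000 = 83.8%, within 95% cap
Score 669 is in the 641–689 band; LTV 83.8% is in the 83.01–95% band → 6.675%.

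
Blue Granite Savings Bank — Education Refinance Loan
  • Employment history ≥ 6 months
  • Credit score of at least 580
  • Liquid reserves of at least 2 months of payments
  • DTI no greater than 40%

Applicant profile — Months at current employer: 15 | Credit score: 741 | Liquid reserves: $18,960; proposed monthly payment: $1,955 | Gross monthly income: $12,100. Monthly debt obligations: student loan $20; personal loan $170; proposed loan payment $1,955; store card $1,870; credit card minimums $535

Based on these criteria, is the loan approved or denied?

Employment 15 ≥ 6 months
Credit score 741 ≥ 580 (meets)
Liquid reserves cover 18,960/1,955 = 9.7 months — ≥ 2 required
Total monthly debts = (20 + 170 + 1,955 + 1,870 + 535) = 4,550. Debt-to-income = 4,550/12,100 = 37.6% — meets 40% limit
All criteria satisfied.

Approved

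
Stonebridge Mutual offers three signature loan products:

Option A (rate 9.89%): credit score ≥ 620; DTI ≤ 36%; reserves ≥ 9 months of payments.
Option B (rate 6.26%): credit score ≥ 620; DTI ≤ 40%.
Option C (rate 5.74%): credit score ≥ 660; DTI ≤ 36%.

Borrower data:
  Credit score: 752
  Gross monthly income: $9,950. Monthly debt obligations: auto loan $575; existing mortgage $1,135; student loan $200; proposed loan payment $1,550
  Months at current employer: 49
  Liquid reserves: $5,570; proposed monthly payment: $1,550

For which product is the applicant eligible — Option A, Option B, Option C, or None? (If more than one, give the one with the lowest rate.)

Total debts = (575 + 1,135 + 200 + 1,550) = 3,460; DTI = 3,460/9,950 = 34.8%.
Reserves = 5,570/1,550 = 3.6 months.
Option A: score 752 ≥ 620; DTI 34.8% ≤ 36%; reserves 3.6 < 9 mo → does not qualify.
Option B: score 752 ≥ 620; DTI 34.8% ≤ 40% → qualifies.
Option C: score 752 ≥ 660; DTI 34.8% ≤ 36% → qualifies.
Qualifying: Option B, Option C. Lowest rate is 5.74% → Option C.

Option C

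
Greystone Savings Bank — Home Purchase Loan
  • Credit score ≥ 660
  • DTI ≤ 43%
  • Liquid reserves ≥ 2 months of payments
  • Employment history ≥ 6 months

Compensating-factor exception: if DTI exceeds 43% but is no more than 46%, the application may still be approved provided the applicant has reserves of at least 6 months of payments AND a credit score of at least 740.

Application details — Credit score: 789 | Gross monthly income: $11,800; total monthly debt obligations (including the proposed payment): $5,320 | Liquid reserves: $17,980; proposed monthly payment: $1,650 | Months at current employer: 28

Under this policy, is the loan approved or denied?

Credit score 789 ≥ 660 (meets base)
DTI = 5,320/11,800 = 45.1% > 43% — standard DTI limit exceeded.
Reserves = 17,980/1,650 = 10.9 months ≥ 2
Employment 28 ≥ 6 months
DTI 45.1% is within the 43%–46% exception band; checking compensating factors.
Reserves 10.9 ≥ 6 months; credit score 789 ≥ 740.
Both override conditions satisfied; DTI exception granted.

Approved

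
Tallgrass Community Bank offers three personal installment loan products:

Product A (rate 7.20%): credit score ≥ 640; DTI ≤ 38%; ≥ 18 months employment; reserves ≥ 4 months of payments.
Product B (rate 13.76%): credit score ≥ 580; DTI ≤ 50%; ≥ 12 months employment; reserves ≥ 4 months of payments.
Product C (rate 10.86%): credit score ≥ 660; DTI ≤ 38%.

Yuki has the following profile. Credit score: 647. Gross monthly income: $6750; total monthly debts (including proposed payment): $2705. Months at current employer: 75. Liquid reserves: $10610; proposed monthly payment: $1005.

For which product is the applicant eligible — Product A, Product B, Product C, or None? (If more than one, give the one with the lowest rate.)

Product B

DTI = 2,705/6,750 = 40.1%.
Reserves = 10,610/1,005 = 10.6 months.
Product A: score 647 ≥ 640; DTI 40.1% > 38%; employment 75 ≥ 18 mo; reserves 10.6 ≥ 4 mo → does not qualify.
Product B: score 647 ≥ 580; DTI 40.1% ≤ 50%; employment 75 ≥ 12 mo; reserves 10.6 ≥ 4 mo → qualifies.
Product C: score 647 < 660; DTI 40.1% > 38% → does not qualify.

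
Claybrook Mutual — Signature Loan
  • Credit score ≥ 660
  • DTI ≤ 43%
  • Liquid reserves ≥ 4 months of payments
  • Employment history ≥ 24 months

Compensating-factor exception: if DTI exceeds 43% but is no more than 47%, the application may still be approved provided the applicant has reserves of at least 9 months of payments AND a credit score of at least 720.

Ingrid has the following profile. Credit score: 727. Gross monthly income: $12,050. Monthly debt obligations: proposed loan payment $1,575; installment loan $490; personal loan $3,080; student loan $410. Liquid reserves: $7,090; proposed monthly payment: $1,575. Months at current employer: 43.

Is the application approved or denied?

Credit score 727 ≥ 660 (meets base)
Total debts = (1,575 + 490 + 3,080 + 410) = 5,555. DTI = 5,555/12,050 = 46.1% > 43% — standard DTI limit exceeded.
Liquid reserves cover 7,090/1,575 = 4.5 months — ≥ 4 required
Employment 43 ≥ 24 months
DTI 46.1% is within the 43%–47% exception band; checking compensating factors.
Reserves 4.5 < 9 months; credit score 727 ≥ 720.
Override conditions not both satisfied; exception does not apply.

Denied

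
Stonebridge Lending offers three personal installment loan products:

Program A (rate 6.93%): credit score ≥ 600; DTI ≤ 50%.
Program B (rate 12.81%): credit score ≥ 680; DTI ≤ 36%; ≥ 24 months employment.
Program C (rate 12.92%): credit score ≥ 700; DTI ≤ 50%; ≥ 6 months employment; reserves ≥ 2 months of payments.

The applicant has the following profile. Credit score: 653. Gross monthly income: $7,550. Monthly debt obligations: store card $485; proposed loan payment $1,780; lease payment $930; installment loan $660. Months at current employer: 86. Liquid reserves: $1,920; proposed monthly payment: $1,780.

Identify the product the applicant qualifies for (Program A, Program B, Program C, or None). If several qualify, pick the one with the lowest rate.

None

Total debts = (485 + 1,780 + 930 + 660) = 3,855; DTI = 3,855/7,550 = 51.1%.
Reserves = 1,920/1,780 = 1.1 months.
Program A: score 653 ≥ 600; DTI 51.1% > 50% → does not qualify.
Program B: score 653 < 680; DTI 51.1% > 36%; employment 86 ≥ 24 mo → does not qualify.
Program C: score 653 < 700; DTI 51.1% > 50%; employment 86 ≥ 6 mo; reserves 1.1 < 2 mo → does not qualify.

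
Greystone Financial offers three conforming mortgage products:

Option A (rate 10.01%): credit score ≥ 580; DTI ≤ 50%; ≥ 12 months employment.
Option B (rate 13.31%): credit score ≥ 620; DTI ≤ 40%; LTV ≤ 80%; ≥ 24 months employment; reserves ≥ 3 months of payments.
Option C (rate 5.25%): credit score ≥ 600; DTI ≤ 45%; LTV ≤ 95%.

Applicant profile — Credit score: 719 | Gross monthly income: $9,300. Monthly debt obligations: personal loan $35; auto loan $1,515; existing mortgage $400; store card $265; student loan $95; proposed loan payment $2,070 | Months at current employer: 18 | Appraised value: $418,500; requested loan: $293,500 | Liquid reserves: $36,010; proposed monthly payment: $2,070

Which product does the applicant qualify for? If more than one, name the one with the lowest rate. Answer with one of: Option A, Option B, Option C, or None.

Option A

Total debts = (35 + 1,515 + 400 + 265 + 95 + 2,070) = 4,380; DTI = 4,380/9,300 = 47.1%.
LTV = 293,500/418,500 = 70.1%.
Reserves = 36,010/2,070 = 17.4 months.
Option A: score 719 ≥ 580; DTI 47.1% ≤ 50%; employment 18 ≥ 12 mo → qualifies.
Option B: score 719 ≥ 620; DTI 47.1% > 40%; LTV 70.1% ≤ 80%; employment 18 < 24 mo; reserves 17.4 ≥ 3 mo → does not qualify.
Option C: score 719 ≥ 600; DTI 47.1% > 45%; LTV 70.1% ≤ 95% → does not qualify.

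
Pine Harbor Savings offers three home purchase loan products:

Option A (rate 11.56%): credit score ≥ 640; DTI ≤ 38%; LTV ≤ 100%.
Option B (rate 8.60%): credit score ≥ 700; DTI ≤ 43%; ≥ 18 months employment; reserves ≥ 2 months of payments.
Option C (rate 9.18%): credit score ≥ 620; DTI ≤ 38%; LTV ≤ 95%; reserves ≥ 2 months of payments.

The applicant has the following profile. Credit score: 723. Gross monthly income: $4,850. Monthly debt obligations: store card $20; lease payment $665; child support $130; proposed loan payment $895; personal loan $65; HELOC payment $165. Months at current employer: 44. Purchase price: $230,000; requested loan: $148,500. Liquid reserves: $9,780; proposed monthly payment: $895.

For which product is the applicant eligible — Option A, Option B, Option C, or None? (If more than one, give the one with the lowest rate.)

Total debts = (20 + 665 + 130 + 895 + 65 + 165) = 1,940; DTI = 1,940/4,850 = 40%.
LTV = 148,500/230,000 = 64.6%.
Reserves = 9,780/895 = 10.9 months.
Option A: score 723 ≥ 640; DTI 40% > 38%; LTV 64.6% ≤ 100% → does not qualify.
Option B: score 723 ≥ 700; DTI 40% ≤ 43%; employment 44 ≥ 18 mo; reserves 10.9 ≥ 2 mo → qualifies.
Option C: score 723 ≥ 620; DTI 40% > 38%; LTV 64.6% ≤ 95%; reserves 10.9 ≥ 2 mo → does not qualify.

Option B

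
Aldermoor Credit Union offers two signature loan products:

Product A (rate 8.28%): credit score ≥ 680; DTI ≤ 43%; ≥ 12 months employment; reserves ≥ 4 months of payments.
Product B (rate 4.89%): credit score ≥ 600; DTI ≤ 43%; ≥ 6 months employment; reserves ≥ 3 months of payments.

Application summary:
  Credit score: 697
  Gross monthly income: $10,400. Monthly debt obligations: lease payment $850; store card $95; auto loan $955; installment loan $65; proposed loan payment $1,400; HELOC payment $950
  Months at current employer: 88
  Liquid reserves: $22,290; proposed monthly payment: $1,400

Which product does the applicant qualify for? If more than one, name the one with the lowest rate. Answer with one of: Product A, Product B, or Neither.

Total debts = (850 + 95 + 955 + 65 + 1,400 + 950) = 4,315; DTI = 4,315/10,400 = 41.5%.
Reserves = 22,290/1,400 = 15.9 months.
Product A: score 697 ≥ 680; DTI 41.5% ≤ 43%; employment 88 ≥ 12 mo; reserves 15.9 ≥ 4 mo → qualifies.
Product B: score 697 ≥ 600; DTI 41.5% ≤ 43%; employment 88 ≥ 6 mo; reserves 15.9 ≥ 3 mo → qualifies.
Qualifying: Product A, Product B. Lowest rate is 4.89% → Product B.

Product B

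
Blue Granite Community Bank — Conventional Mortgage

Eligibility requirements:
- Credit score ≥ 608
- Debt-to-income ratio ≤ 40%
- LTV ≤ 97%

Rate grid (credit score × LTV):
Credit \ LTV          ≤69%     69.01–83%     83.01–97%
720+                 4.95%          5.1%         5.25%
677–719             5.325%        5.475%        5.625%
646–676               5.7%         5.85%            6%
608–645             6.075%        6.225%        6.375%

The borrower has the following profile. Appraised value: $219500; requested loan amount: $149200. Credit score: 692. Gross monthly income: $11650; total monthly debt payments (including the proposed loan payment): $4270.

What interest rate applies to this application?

5.325%

Credit score 692 ≥ 608; DTI: 4,270 ÷ 11,650 = 36.7%, within the 40% cap
LTV = 149,200/219,500 = 68% ≤ 97%
Credit 692 → row 677–719; LTV 68% → column ≤69%. Grid cell → 5.325%.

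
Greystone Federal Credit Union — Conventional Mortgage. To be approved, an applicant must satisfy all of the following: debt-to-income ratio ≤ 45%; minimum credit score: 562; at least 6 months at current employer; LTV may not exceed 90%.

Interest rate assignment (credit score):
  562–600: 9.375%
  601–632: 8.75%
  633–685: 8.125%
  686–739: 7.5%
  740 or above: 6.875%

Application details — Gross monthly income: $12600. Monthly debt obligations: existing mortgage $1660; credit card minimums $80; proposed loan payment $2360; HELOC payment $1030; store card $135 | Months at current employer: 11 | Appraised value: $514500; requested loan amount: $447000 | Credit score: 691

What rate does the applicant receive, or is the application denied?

Approved at 7.5%

Credit score 691 ≥ 562 (meets minimum)
Employment 11 ≥ 6 months
Loan-to-value = 447,000/514,500 = 86.9% — pass (90% max)
Total monthly debts = (1,660 + 80 + 2,360 + 1,030 + 135) = 5,265. DTI: 5,265 ÷ 12,600 = 41.8%, within the 45% cap
All requirements met. Score 691 falls in the 686–739 tier → 7.5%.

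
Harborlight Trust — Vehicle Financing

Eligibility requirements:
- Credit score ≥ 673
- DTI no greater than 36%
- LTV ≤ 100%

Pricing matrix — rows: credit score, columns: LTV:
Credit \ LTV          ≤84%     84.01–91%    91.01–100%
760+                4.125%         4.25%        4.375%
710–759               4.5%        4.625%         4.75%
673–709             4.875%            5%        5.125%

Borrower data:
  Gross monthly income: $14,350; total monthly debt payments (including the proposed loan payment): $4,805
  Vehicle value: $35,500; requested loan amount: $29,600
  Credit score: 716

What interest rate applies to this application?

Credit score 716 ≥ 673; DTI = 4,805/14,350 = 33.5% ≤ 36%
LTV = 29,600/35,500 = 83.4% ≤ 100%
Score 716 is in the 710–759 band; LTV 83.4% is in the ≤84% band → 4.5%.

4.5%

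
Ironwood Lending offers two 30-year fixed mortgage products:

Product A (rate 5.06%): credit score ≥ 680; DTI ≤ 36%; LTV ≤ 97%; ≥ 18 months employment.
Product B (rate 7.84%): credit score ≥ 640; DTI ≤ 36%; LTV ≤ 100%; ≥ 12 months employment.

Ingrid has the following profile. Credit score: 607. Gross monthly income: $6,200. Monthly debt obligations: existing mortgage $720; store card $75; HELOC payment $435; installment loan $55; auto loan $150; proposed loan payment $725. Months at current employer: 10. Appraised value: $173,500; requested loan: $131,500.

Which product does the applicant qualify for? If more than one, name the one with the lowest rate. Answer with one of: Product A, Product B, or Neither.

Neither

Total debts = (720 + 75 + 435 + 55 + 150 + 725) = 2,160; DTI = 2,160/6,200 = 34.8%.
LTV = 131,500/173,500 = 75.8%.
Product A: score 607 < 680; DTI 34.8% ≤ 36%; LTV 75.8% ≤ 97%; employment 10 < 18 mo → does not qualify.
Product B: score 607 < 640; DTI 34.8% ≤ 36%; LTV 75.8% ≤ 100%; employment 10 < 12 mo → does not qualify.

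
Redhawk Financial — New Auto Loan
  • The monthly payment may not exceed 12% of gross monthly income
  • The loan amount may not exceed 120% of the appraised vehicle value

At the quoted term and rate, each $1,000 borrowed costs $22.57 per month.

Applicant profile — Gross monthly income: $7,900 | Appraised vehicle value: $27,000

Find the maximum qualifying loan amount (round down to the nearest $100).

Payment cap: 12% × $7,900 = $948/month.
At $22.57 per $1,000, that supports 948/22.57 × 1,000 ≈ $42,002 → $42,000.
LTV cap: 120% × $27,000 = $32,400 → $32,400.
Binding constraint: loan-to-value.

$32,400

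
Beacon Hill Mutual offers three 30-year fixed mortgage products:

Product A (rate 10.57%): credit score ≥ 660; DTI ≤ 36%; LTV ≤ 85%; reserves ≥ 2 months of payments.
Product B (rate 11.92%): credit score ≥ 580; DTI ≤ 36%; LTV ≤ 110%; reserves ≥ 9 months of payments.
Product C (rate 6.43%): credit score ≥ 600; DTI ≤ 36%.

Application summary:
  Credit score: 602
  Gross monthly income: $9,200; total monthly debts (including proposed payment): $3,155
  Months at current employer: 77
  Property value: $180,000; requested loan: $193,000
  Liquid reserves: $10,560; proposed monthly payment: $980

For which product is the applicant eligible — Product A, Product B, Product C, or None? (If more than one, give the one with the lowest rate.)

DTI = 3,155/9,200 = 34.3%.
LTV = 193,000/180,000 = 107.2%.
Reserves = 10,560/980 = 10.8 months.
Product A: score 602 < 660; DTI 34.3% ≤ 36%; LTV 107.2% > 85%; reserves 10.8 ≥ 2 mo → does not qualify.
Product B: score 602 ≥ 580; DTI 34.3% ≤ 36%; LTV 107.2% ≤ 110%; reserves 10.8 ≥ 9 mo → qualifies.
Product C: score 602 ≥ 600; DTI 34.3% ≤ 36% → qualifies.
Qualifying: Product B, Product C. Lowest rate is 6.43% → Product C.

Product C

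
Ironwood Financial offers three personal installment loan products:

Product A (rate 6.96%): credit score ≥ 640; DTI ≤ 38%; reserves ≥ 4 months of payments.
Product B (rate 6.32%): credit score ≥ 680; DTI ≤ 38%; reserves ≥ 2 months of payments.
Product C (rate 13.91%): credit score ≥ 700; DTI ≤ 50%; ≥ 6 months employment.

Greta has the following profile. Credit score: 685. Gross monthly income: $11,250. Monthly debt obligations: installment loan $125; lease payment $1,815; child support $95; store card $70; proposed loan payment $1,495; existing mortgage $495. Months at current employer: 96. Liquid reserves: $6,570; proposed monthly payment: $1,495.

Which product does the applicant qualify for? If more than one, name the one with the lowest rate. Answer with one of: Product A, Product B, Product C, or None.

Product B

Total debts = (125 + 1,815 + 95 + 70 + 1,495 + 495) = 4,095; DTI = 4,095/11,250 = 36.4%.
Reserves = 6,570/1,495 = 4.4 months.
Product A: score 685 ≥ 640; DTI 36.4% ≤ 38%; reserves 4.4 ≥ 4 mo → qualifies.
Product B: score 685 ≥ 680; DTI 36.4% ≤ 38%; reserves 4.4 ≥ 2 mo → qualifies.
Product C: score 685 < 700; DTI 36.4% ≤ 50%; employment 96 ≥ 6 mo → does not qualify.
Qualifying: Product A, Product B. Lowest rate is 6.32% → Product B.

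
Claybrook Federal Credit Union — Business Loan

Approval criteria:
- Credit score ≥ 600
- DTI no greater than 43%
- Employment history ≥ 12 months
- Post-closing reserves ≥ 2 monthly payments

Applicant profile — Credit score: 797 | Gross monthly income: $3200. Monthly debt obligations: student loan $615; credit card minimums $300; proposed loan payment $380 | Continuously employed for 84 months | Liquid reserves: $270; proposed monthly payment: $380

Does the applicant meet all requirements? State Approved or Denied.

Credit score 797 ≥ 600 (meets)
Total monthly debts = (615 + 300 + 380) = 1,295. DTI = 1,295/3,200 = 40.5% ≤ 43%
Employment 84 ≥ 12 months
Reserves = 270/380 = 0.7 months < 2
Fails on reserves.

Denied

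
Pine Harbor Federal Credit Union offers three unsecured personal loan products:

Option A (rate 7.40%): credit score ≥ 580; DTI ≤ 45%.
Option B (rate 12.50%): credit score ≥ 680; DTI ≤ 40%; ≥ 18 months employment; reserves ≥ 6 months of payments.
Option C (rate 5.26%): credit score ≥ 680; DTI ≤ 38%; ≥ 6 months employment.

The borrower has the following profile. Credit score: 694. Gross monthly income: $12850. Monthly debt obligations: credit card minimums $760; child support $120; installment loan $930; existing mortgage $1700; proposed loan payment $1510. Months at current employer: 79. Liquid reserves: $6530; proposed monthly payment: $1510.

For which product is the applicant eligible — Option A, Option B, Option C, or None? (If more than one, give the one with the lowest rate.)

Option A

Total debts = (760 + 120 + 930 + 1,700 + 1,510) = 5,020; DTI = 5,020/12,850 = 39.1%.
Reserves = 6,530/1,510 = 4.3 months.
Option A: score 694 ≥ 580; DTI 39.1% ≤ 45% → qualifies.
Option B: score 694 ≥ 680; DTI 39.1% ≤ 40%; employment 79 ≥ 18 mo; reserves 4.3 < 6 mo → does not qualify.
Option C: score 694 ≥ 680; DTI 39.1% > 38%; employment 79 ≥ 6 mo → does not qualify.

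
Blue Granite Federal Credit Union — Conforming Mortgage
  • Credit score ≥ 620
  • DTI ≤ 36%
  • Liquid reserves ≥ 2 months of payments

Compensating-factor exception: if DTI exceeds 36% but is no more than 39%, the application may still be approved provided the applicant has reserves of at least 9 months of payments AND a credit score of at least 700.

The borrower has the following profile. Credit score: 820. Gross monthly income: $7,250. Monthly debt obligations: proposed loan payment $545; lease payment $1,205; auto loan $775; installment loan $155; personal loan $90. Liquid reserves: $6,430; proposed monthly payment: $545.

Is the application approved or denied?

Credit score 820 ≥ 620 (meets base)
Total debts = (545 + 1,205 + 775 + 155 + 90) = 2,770. DTI = 2,770/7,250 = 38.2% > 36% — standard DTI limit exceeded.
Liquid reserves cover 6,430/545 = 11.8 months — ≥ 2 required
DTI 38.2% is within the 36%–39% exception band; checking compensating factors.
Reserves 11.8 ≥ 9 months; credit score 820 ≥ 700.
Both override conditions satisfied; DTI exception granted.

Approved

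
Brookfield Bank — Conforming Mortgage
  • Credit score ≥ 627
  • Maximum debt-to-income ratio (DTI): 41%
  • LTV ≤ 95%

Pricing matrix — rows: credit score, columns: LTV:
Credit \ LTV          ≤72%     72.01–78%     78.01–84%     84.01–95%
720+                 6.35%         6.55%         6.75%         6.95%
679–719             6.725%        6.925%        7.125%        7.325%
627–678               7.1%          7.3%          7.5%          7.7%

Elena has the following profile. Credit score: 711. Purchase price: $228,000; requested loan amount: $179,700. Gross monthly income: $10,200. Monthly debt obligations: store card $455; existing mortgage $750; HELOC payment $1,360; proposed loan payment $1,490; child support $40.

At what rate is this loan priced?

7.125%

Credit score 711 ≥ 627; Total monthly debts = (455 + 750 + 1,360 + 1,490 + 40) = 4,095. DTI = 4,095/10,200 = 40.1% ≤ 41%
LTV: 179,700 ÷ 228,000 = 78.8%, within 95% cap
Row: 711 falls in 679–719. Column: 78.8% falls in 78.01–84%. Rate = 7.125%.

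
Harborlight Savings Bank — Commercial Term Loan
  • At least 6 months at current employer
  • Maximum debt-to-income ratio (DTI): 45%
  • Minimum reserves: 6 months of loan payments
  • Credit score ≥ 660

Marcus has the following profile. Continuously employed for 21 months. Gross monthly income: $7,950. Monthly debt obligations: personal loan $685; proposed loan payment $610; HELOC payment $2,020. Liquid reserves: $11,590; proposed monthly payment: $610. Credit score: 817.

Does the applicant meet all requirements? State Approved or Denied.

Employment 21 ≥ 6 months
Total monthly debts = (685 + 610 + 2,020) = 3,315. Debt-to-income = 3,315/7,950 = 41.7% — meets 45% limit
Reserves = 11,590/610 = 19.0 months ≥ 6
Credit score 817 ≥ 660 (meets)
All criteria satisfied.

Approved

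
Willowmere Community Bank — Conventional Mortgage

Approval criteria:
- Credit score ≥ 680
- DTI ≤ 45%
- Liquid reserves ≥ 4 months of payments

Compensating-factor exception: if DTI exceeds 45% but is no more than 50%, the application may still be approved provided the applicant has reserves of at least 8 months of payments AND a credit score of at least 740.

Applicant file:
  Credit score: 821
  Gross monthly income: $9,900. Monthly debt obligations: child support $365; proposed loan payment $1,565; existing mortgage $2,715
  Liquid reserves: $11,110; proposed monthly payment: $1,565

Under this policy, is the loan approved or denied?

Denied

Credit score 821 ≥ 680 (meets base)
Total debts = (365 + 1,565 + 2,715) = 4,645. DTI: 4,645 ÷ 9,900 = 46.9%, over the 45% base limit.
Liquid reserves cover 11,110/1,565 = 7.1 months — ≥ 4 required
46.9% falls in the override range (45%–50%), so the compensating-factor test applies.
Override check — reserves: 7.1 mo (short of 8); score: 821 (ok).
Override conditions not both satisfied; exception does not apply.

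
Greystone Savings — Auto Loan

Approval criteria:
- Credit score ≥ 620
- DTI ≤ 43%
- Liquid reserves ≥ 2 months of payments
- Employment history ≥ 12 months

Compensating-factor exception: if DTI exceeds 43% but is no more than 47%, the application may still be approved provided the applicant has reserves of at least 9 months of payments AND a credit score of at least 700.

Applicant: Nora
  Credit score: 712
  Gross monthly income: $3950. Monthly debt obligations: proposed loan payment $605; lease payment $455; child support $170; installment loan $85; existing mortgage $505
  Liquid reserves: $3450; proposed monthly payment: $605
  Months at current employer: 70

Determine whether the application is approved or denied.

Denied

Credit score 712 ≥ 620 (meets base)
Total debts = (605 + 455 + 170 + 85 + 505) = 1,820. DTI: 1,820 ÷ 3,950 = 46.1%, over the 43% base limit.
Reserves: 3,450 ÷ 605 = 5.7 months (meets 2-month minimum)
Employment 70 ≥ 12 months
46.1% falls in the override range (43%–47%), so the compensating-factor test applies.
Reserves 5.7 < 9 months; credit score 712 ≥ 700.
Override conditions not both satisfied; exception does not apply.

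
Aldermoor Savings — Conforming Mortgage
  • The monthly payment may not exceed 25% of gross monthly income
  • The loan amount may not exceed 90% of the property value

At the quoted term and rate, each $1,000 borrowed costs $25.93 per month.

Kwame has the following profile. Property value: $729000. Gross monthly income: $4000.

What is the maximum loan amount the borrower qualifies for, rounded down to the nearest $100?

Payment cap: 25% × $4,000 = $1,000/month.
At $25.93 per $1,000, that supports 1,000/25.93 × 1,000 ≈ $38,565 → $38,500.
LTV cap: 90% × $729,000 = $656,100 → $656,100.
Binding constraint: payment-to-income.

$38,500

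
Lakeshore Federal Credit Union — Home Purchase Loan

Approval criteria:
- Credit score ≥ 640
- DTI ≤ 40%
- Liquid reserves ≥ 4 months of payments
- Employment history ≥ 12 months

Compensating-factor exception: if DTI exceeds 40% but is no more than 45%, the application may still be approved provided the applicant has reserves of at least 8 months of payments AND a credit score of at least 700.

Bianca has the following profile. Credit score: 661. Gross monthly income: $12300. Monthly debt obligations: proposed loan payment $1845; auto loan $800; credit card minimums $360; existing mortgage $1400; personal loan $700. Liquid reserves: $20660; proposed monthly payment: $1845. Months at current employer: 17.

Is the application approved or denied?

Credit score 661 ≥ 640 (meets base)
Total debts = (1,845 + 800 + 360 + 1,400 + 700) = 5,105. DTI = 5,105/12,300 = 41.5% > 40% — standard DTI limit exceeded.
Reserves = 20,660/1,845 = 11.2 months ≥ 4
Employment 17 ≥ 12 months
DTI 41.5% is within the 40%–45% exception band; checking compensating factors.
Reserves 11.2 ≥ 8 months; credit score 661 < 700.
Compensating-factor requirement not fully met.

Denied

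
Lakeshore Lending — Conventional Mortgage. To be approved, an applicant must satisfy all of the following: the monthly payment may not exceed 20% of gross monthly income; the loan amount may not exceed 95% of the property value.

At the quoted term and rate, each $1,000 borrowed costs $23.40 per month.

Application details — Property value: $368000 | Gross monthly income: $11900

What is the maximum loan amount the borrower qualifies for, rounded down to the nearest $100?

$101,700

Payment cap: 20% × $11,900 = $2,380/month.
At $23.40 per $1,000, that supports 2,380/23.40 × 1,000 ≈ $101,709 → $101,700.
LTV cap: 95% × $368,000 = $349,600 → $349,600.
Binding constraint: payment-to-income.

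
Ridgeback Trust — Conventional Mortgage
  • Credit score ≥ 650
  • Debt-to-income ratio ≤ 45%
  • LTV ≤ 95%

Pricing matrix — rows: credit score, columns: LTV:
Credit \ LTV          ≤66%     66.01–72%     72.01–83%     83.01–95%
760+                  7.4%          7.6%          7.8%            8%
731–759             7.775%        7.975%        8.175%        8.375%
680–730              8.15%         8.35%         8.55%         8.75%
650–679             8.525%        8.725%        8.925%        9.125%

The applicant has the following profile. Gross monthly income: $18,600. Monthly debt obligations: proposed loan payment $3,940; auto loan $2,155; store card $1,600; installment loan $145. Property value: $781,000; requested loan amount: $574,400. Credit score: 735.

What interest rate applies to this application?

8.175%

Credit score 735 ≥ 650; Total monthly debts = (3,940 + 2,155 + 1,600 + 145) = 7,840. Debt-to-income = 7,840/18,600 = 42.2% — meets 45% limit
LTV: 574,400 ÷ 781,000 = 73.5%, within 95% cap
Credit 735 → row 731–759; LTV 73.5% → column 72.01–83%. Grid cell → 8.175%.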